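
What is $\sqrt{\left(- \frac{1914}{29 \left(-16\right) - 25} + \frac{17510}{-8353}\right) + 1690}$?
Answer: $\frac{\sqrt{3136272401394766}}{1361539} \approx 41.132$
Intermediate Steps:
$\sqrt{\left(- \frac{1914}{29 \left(-16\right) - 25} + \frac{17510}{-8353}\right) + 1690} = \sqrt{\left(- \frac{1914}{-464 - 25} + 17510 \left(- \frac{1}{8353}\right)\right) + 1690} = \sqrt{\left(- \frac{1914}{-489} - \frac{17510}{8353}\right) + 1690} = \sqrt{\left(\left(-1914\right) \left(- \frac{1}{489}\right) - \frac{17510}{8353}\right) + 1690} = \sqrt{\left(\frac{638}{163} - \frac{17510}{8353}\right) + 1690} = \sqrt{\frac{2475084}{1361539} + 1690} = \sqrt{\frac{2303475994}{1361539}} = \frac{\sqrt{3136272401394766}}{1361539}$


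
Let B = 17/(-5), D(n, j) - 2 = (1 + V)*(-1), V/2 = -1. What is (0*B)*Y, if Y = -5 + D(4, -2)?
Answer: 0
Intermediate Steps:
V = -2 (V = 2*(-1) = -2)
D(n, j) = 3 (D(n, j) = 2 + (1 - 2)*(-1) = 2 - 1*(-1) = 2 + 1 = 3)
B = -17/5 (B = 17*(-1/5) = -17/5 ≈ -3.4000)
Y = -2 (Y = -5 + 3 = -2)
(0*B)*Y = (0*(-17/5))*(-2) = 0*(-2) = 0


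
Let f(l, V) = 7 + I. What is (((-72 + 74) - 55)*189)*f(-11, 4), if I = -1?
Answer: -60102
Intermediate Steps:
f(l, V) = 6 (f(l, V) = 7 - 1 = 6)
(((-72 + 74) - 55)*189)*f(-11, 4) = (((-72 + 74) - 55)*189)*6 = ((2 - 55)*189)*6 = -53*189*6 = -10017*6 = -60102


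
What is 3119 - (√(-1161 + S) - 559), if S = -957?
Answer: 3678 - I*√2118 ≈ 3678.0 - 46.022*I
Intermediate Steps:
3119 - (√(-1161 + S) - 559) = 3119 - (√(-1161 - 957) - 559) = 3119 - (√(-2118) - 559) = 3119 - (I*√2118 - 559) = 3119 - (-559 + I*√2118) = 3119 + (559 - I*√2118) = 3678 - I*√2118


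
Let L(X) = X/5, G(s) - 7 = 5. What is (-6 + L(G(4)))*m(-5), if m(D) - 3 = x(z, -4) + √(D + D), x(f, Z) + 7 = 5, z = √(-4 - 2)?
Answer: -18/5 - 18*I*√10/5 ≈ -3.6 - 11.384*I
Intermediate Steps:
z = I*√6 (z = √(-6) = I*√6 ≈ 2.4495*I)
x(f, Z) = -2 (x(f, Z) = -7 + 5 = -2)
G(s) = 12 (G(s) = 7 + 5 = 12)
L(X) = X/5 (L(X) = X*(⅕) = X/5)
m(D) = 1 + √2*√D (m(D) = 3 + (-2 + √(D + D)) = 3 + (-2 + √(2*D)) = 3 + (-2 + √2*√D) = 1 + √2*√D)
(-6 + L(G(4)))*m(-5) = (-6 + (⅕)*12)*(1 + √2*√(-5)) = (-6 + 12/5)*(1 + √2*(I*√5)) = -18*(1 + I*√10)/5 = -18/5 - 18*I*√10/5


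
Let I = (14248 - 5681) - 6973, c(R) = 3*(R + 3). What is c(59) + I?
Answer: 1780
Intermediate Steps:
c(R) = 9 + 3*R (c(R) = 3*(3 + R) = 9 + 3*R)
I = 1594 (I = 8567 - 6973 = 1594)
c(59) + I = (9 + 3*59) + 1594 = (9 + 177) + 1594 = 186 + 1594 = 1780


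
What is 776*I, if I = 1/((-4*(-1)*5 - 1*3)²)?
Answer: 776/289 ≈ 2.6851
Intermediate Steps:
I = 1/289 (I = 1/((4*5 - 3)²) = 1/((20 - 3)²) = 1/(17²) = 1/289 ≈ 0.0034602)
776*I = 776*(1/289) = 776/289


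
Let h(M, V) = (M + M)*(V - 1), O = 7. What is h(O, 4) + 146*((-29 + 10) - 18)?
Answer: -5360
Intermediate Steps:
h(M, V) = 2*M*(-1 + V) (h(M, V) = (2*M)*(-1 + V) = 2*M*(-1 + V))
h(O, 4) + 146*((-29 + 10) - 18) = 2*7*(-1 + 4) + 146*((-29 + 10) - 18) = 2*7*3 + 146*(-19 - 18) = 42 + 146*(-37) = 42 - 5402 = -5360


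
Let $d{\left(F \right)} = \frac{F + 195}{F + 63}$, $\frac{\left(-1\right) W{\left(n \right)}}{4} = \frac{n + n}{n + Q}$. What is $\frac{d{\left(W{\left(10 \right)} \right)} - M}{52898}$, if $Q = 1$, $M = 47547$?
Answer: $- \frac{14572123}{16213237} \approx -0.89878$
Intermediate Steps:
$W{\left(n \right)} = - \frac{8 n}{1 + n}$ ($W{\left(n \right)} = - 4 \frac{n + n}{n + 1} = - 4 \frac{2 n}{1 + n} = - \frac{8 n}{1 + n}$)
$d{\left(F \right)} = \frac{195 + F}{63 + F}$
$\frac{d{\left(W{\left(10 \right)} \right)} - M}{52898} = \frac{\frac{195 - \frac{80}{1 + 10}}{63 - \frac{80}{1 + 10}} - 47547}{52898} = \left(\frac{195 - \frac{80}{11}}{63 - \frac{80}{11}} - 47547\right) \frac{1}{52898} = \left(\frac{1}{\frac{613}{11}} \cdot \frac{2065}{11} - 47547\right) \frac{1}{52898} = \left(\frac{11}{613} \cdot \frac{2065}{11} - 47547\right) \frac{1}{52898} = \left(\frac{2065}{613} - 47547\right) \frac{1}{52898} = \left(- \frac{29144246}{613}\right) \frac{1}{52898} = - \frac{14572123}{16213237}$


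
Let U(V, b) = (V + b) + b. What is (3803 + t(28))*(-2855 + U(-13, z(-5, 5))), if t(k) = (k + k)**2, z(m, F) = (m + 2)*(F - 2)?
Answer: -20025954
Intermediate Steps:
z(m, F) = (-2 + F)*(2 + m) (z(m, F) = (2 + m)*(-2 + F) = (-2 + F)*(2 + m))
t(k) = 4*k**2 (t(k) = (2*k)**2 = 4*k**2)
U(V, b) = V + 2*b
(3803 + t(28))*(-2855 + U(-13, z(-5, 5))) = (3803 + 4*28**2)*(-2855 + (-13 + 2*(-4 - 2*(-5) + 2*5 + 5*(-5)))) = (3803 + 4*784)*(-2855 + (-13 + 2*(-4 + 10 + 10 - 25))) = (3803 + 3136)*(-2855 + (-13 + 2*(-9))) = 6939*(-2855 + (-13 - 18)) = 6939*(-2855 - 31) = 6939*(-2886) = -20025954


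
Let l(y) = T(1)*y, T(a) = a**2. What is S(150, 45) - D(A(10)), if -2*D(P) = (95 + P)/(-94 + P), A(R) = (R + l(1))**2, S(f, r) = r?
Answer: 49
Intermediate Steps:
l(y) = y (l(y) = 1**2*y = 1*y = y)
A(R) = (1 + R)**2 (A(R) = (R + 1)**2 = (1 + R)**2)
D(P) = -(95 + P)/(2*(-94 + P))
S(150, 45) - D(A(10)) = 45 - (-95 - (1 + 10)**2)/(2*(-94 + (1 + 10)**2)) = 45 - (-95 - 1*11**2)/(2*(-94 + 11**2)) = 45 - (-95 - 1*121)/(2*(-94 + 121)) = 45 - (-95 - 121)/(2*27) = 45 - (-216)/(2*27) = 45 - 1*(-4) = 45 + 4 = 49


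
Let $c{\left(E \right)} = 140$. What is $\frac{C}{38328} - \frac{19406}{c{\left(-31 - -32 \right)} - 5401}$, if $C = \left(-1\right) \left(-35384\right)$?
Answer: $\frac{116243549}{25205451} \approx 4.6118$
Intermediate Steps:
$C = 35384$
$\frac{C}{38328} - \frac{19406}{c{\left(-31 - -32 \right)} - 5401} = \frac{35384}{38328} - \frac{19406}{140 - 5401} = 35384 \cdot \frac{1}{38328} - \frac{19406}{-5261} = \frac{4423}{4791} - - \frac{19406}{5261} = \frac{4423}{4791} + \frac{19406}{5261} = \frac{116243549}{25205451}$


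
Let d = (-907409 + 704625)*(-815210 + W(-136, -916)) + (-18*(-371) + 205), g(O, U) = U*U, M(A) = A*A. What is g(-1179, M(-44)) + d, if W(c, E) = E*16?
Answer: 168287301923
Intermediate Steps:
W(c, E) = 16*E
M(A) = A**2
g(O, U) = U**2
d = 168283553827 (d = (-907409 + 704625)*(-815210 + 16*(-916)) + (-18*(-371) + 205) = -202784*(-815210 - 14656) + (6678 + 205) = -202784*(-829866) + 6883 = 168283546944 + 6883 = 168283553827)
g(-1179, M(-44)) + d = ((-44)**2)**2 + 168283553827 = 1936**2 + 168283553827 = 3748096 + 168283553827 = 168287301923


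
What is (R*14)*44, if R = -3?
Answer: -1848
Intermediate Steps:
(R*14)*44 = -3*14*44 = -42*44 = -1848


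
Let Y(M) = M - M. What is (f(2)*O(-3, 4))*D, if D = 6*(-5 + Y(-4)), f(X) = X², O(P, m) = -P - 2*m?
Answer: 600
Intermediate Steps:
Y(M) = 0
D = -30 (D = 6*(-5 + 0) = 6*(-5) = -30)
(f(2)*O(-3, 4))*D = (2²*(-1*(-3) - 2*4))*(-30) = (4*(3 - 8))*(-30) = (4*(-5))*(-30) = -20*(-30) = 600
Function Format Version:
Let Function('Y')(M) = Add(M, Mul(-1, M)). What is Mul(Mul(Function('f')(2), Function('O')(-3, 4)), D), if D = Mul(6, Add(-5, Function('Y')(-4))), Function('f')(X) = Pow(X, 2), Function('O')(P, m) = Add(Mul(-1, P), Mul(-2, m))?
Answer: 600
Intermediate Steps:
Function('Y')(M) = 0
D = -30 (D = Mul(6, Add(-5, 0)) = Mul(6, -5) = -30)
Mul(Mul(Function('f')(2), Function('O')(-3, 4)), D) = Mul(Mul(Pow(2, 2), Add(Mul(-1, -3), Mul(-2, 4))), -30) = Mul(Mul(4, Add(3, -8)), -30) = Mul(Mul(4, -5), -30) = Mul(-20, -30) = 600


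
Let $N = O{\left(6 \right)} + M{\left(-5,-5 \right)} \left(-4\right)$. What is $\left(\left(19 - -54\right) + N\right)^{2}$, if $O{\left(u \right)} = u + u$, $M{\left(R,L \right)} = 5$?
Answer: $4225$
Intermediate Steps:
$O{\left(u \right)} = 2 u$
$N = -8$ ($N = 2 \cdot 6 + 5 \left(-4\right) = 12 - 20 = -8$)
$\left(\left(19 - -54\right) + N\right)^{2} = \left(\left(19 - -54\right) - 8\right)^{2} = \left(\left(19 + 54\right) - 8\right)^{2} = \left(73 - 8\right)^{2} = 65^{2} = 4225$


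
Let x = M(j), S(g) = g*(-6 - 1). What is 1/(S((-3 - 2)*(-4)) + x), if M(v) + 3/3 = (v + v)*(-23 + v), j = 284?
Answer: 1/148107 ≈ 6.7519e-6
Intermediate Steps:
M(v) = -1 + 2*v*(-23 + v) (M(v) = -1 + (v + v)*(-23 + v) = -1 + (2*v)*(-23 + v) = -1 + 2*v*(-23 + v))
S(g) = -7*g (S(g) = g*(-7) = -7*g)
x = 148247 (x = -1 - 46*284 + 2*284² = -1 - 13064 + 2*80656 = -1 - 13064 + 161312 = 148247)
1/(S((-3 - 2)*(-4)) + x) = 1/(-7*(-3 - 2)*(-4) + 148247) = 1/(-(-35)*(-4) + 148247) = 1/(-7*20 + 148247) = 1/(-140 + 148247) = 1/148107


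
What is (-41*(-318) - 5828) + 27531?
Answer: 34741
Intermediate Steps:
(-41*(-318) - 5828) + 27531 = (13038 - 5828) + 27531 = 7210 + 27531 = 34741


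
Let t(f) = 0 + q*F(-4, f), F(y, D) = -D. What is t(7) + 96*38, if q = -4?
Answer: 3676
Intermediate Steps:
t(f) = 4*f (t(f) = 0 - (-4)*f = 0 + 4*f = 4*f)
t(7) + 96*38 = 4*7 + 96*38 = 28 + 3648 = 3676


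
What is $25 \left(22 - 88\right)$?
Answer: $-1650$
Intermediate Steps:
$25 \left(22 - 88\right) = 25 \left(-66\right) = -1650$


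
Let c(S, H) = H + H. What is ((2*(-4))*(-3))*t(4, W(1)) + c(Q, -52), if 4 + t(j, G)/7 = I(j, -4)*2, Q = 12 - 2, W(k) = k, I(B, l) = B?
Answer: 568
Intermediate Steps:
Q = 10
t(j, G) = -28 + 14*j (t(j, G) = -28 + 7*(j*2) = -28 + 7*(2*j) = -28 + 14*j)
c(S, H) = 2*H
((2*(-4))*(-3))*t(4, W(1)) + c(Q, -52) = ((2*(-4))*(-3))*(-28 + 14*4) + 2*(-52) = (-8*(-3))*(-28 + 56) - 104 = 24*28 - 104 = 672 - 104 = 568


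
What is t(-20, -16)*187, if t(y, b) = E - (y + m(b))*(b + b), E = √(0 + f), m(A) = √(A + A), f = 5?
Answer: -119680 + 187*√5 + 23936*I*√2 ≈ -1.1926e+5 + 33851.0*I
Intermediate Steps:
m(A) = √2*√A (m(A) = √(2*A) = √2*√A)
E = √5 (E = √(0 + 5) = √5 ≈ 2.2361)
t(y, b) = √5 - 2*b*(y + √2*√b) (t(y, b) = √5 - (y + √2*√b)*(b + b) = √5 - (y + √2*√b)*2*b = √5 - 2*b*(y + √2*√b))
t(-20, -16)*187 = (√5 - 2*(-16)*(-20) - 2*√2*(-16)^(3/2))*187 = (√5 - 640 - 2*√2*(-64*I))*187 = (√5 - 640 + 128*I*√2)*187 = (-640 + √5 + 128*I*√2)*187 = -119680 + 187*√5 + 23936*I*√2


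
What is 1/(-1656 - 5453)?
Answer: -1/7109 ≈ -0.00014067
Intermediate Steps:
1/(-1656 - 5453) = 1/(-7109) = -1/7109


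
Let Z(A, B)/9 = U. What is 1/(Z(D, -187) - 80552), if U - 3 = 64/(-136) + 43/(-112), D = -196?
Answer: -1904/153334243 ≈ -1.2417e-5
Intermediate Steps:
U = 4085/1904 (U = 3 + (64/(-136) + 43/(-112)) = 3 + (64*(-1/136) + 43*(-1/112)) = 3 + (-8/17 - 43/112) = 3 - 1627/1904 = 4085/1904 ≈ 2.1455)
Z(A, B) = 36765/1904 (Z(A, B) = 9*(4085/1904) = 36765/1904)
1/(Z(D, -187) - 80552) = 1/(36765/1904 - 80552) = 1/(-153334243/1904) = -1904/153334243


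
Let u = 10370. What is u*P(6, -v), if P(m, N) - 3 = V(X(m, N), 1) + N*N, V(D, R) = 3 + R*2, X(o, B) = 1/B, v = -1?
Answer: 93330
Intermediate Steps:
V(D, R) = 3 + 2*R
P(m, N) = 8 + N² (P(m, N) = 3 + ((3 + 2*1) + N*N) = 3 + ((3 + 2) + N²) = 3 + (5 + N²) = 8 + N²)
u*P(6, -v) = 10370*(8 + (-1*(-1))²) = 10370*(8 + 1²) = 10370*(8 + 1) = 10370*9 = 93330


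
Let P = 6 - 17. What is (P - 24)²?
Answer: 1225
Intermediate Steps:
P = -11
(P - 24)² = (-11 - 24)² = (-35)² = 1225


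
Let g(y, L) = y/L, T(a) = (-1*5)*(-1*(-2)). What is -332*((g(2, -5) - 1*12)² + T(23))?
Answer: -1193208/25 ≈ -47728.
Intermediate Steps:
T(a) = -10 (T(a) = -5*2 = -10)
-332*((g(2, -5) - 1*12)² + T(23)) = -332*((2/(-5) - 1*12)² - 10) = -332*((2*(-⅕) - 12)² - 10) = -332*((-⅖ - 12)² - 10) = -332*((-62/5)² - 10) = -332*(3844/25 - 10) = -332*3594/25 = -1193208/25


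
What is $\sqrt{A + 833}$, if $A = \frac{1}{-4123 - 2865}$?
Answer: $\frac{\sqrt{10169292241}}{3494} \approx 28.862$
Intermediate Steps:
$A = - \frac{1}{6988}$ ($A = \frac{1}{-6988} = - \frac{1}{6988} \approx -0.0001431$)
$\sqrt{A + 833} = \sqrt{- \frac{1}{6988} + 833} = \sqrt{\frac{5821003}{6988}} = \frac{\sqrt{10169292241}}{3494}$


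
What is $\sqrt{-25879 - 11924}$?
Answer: $i \sqrt{37803} \approx 194.43 i$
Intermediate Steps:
$\sqrt{-25879 - 11924} = \sqrt{-37803} = i \sqrt{37803}$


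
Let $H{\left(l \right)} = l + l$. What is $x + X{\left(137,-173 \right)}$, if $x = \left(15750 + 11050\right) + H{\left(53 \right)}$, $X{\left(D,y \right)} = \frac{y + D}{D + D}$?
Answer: $\frac{3686104}{137} \approx 26906.0$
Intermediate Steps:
$H{\left(l \right)} = 2 l$
$X{\left(D,y \right)} = \frac{D + y}{2 D}$
$x = 26906$ ($x = \left(15750 + 11050\right) + 2 \cdot 53 = 26800 + 106 = 26906$)
$x + X{\left(137,-173 \right)} = 26906 + \frac{137 - 173}{2 \cdot 137} = 26906 + \frac{1}{2} \cdot \frac{1}{137} \left(-36\right) = 26906 - \frac{18}{137} = \frac{3686104}{137}$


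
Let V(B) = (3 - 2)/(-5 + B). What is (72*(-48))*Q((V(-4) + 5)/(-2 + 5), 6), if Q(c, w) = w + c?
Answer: -26368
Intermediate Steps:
V(B) = 1/(-5 + B)
Q(c, w) = c + w
(72*(-48))*Q((V(-4) + 5)/(-2 + 5), 6) = (72*(-48))*((1/(-5 - 4) + 5)/(-2 + 5) + 6) = -3456*((1/(-9) + 5)/3 + 6) = -3456*((-1/9 + 5)*(1/3) + 6) = -3456*((44/9)*(1/3) + 6) = -3456*(44/27 + 6) = -3456*206/27 = -26368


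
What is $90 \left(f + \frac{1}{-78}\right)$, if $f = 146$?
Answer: $\frac{170805}{13} \approx 13139.0$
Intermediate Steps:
$90 \left(f + \frac{1}{-78}\right) = 90 \left(146 + \frac{1}{-78}\right) = 90 \left(146 - \frac{1}{78}\right) = 90 \cdot \frac{11387}{78} = \frac{170805}{13}$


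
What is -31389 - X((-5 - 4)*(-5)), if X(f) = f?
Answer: -31434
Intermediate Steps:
-31389 - X((-5 - 4)*(-5)) = -31389 - (-5 - 4)*(-5) = -31389 - (-9)*(-5) = -31389 - 1*45 = -31389 - 45 = -31434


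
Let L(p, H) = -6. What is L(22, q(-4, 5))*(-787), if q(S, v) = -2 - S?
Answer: 4722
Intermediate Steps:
L(22, q(-4, 5))*(-787) = -6*(-787) = 4722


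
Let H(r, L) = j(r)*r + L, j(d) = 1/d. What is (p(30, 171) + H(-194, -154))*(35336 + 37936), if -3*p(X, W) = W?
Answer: -15387120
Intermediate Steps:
p(X, W) = -W/3
j(d) = 1/d
H(r, L) = 1 + L (H(r, L) = r/r + L = 1 + L)
(p(30, 171) + H(-194, -154))*(35336 + 37936) = (-⅓*171 + (1 - 154))*(35336 + 37936) = (-57 - 153)*73272 = -210*73272 = -15387120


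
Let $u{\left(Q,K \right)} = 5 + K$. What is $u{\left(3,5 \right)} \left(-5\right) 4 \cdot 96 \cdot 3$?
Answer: $-57600$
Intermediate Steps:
$u{\left(3,5 \right)} \left(-5\right) 4 \cdot 96 \cdot 3 = \left(5 + 5\right) \left(-5\right) 4 \cdot 96 \cdot 3 = 10 \left(-5\right) 4 \cdot 96 \cdot 3 = \left(-50\right) 4 \cdot 96 \cdot 3 = \left(-200\right) 96 \cdot 3 = \left(-19200\right) 3 = -57600$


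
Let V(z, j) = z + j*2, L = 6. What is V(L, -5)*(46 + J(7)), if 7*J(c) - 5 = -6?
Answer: -1284/7 ≈ -183.43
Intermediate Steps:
V(z, j) = z + 2*j
J(c) = -⅐ (J(c) = 5/7 + (⅐)*(-6) = 5/7 - 6/7 = -⅐)
V(L, -5)*(46 + J(7)) = (6 + 2*(-5))*(46 - ⅐) = (6 - 10)*(321/7) = -4*321/7 = -1284/7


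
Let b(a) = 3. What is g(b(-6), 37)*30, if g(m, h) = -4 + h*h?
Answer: 40950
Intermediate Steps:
g(m, h) = -4 + h**2
g(b(-6), 37)*30 = (-4 + 37**2)*30 = (-4 + 1369)*30 = 1365*30 = 40950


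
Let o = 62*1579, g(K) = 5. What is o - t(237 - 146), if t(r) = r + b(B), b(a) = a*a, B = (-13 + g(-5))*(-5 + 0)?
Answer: 96207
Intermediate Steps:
B = 40 (B = (-13 + 5)*(-5 + 0) = -8*(-5) = 40)
b(a) = a**2
t(r) = 1600 + r (t(r) = r + 40**2 = r + 1600 = 1600 + r)
o = 97898
o - t(237 - 146) = 97898 - (1600 + (237 - 146)) = 97898 - (1600 + 91) = 97898 - 1*1691 = 97898 - 1691 = 96207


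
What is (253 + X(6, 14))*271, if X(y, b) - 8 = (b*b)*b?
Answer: 814355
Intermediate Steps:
X(y, b) = 8 + b³ (X(y, b) = 8 + (b*b)*b = 8 + b²*b = 8 + b³)
(253 + X(6, 14))*271 = (253 + (8 + 14³))*271 = (253 + (8 + 2744))*271 = (253 + 2752)*271 = 3005*271 = 814355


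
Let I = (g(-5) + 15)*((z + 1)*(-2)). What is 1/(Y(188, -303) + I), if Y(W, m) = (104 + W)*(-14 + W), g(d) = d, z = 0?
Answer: 1/50788 ≈ 1.9690e-5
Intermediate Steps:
Y(W, m) = (-14 + W)*(104 + W)
I = -20 (I = (-5 + 15)*((0 + 1)*(-2)) = 10*(1*(-2)) = 10*(-2) = -20)
1/(Y(188, -303) + I) = 1/((-1456 + 188**2 + 90*188) - 20) = 1/((-1456 + 35344 + 16920) - 20) = 1/(50808 - 20) = 1/50788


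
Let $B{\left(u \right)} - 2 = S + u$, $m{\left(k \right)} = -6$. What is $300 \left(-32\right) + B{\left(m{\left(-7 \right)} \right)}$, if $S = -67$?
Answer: $-9671$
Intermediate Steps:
$B{\left(u \right)} = -65 + u$ ($B{\left(u \right)} = 2 + \left(-67 + u\right) = -65 + u$)
$300 \left(-32\right) + B{\left(m{\left(-7 \right)} \right)} = 300 \left(-32\right) - 71 = -9600 - 71 = -9671$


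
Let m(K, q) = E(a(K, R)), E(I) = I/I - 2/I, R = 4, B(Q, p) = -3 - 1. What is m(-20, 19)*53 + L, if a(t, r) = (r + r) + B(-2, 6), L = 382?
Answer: 817/2 ≈ 408.50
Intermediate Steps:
B(Q, p) = -4
a(t, r) = -4 + 2*r (a(t, r) = (r + r) - 4 = 2*r - 4 = -4 + 2*r)
E(I) = 1 - 2/I
m(K, q) = ½ (m(K, q) = (-2 + (-4 + 2*4))/(-4 + 2*4) = (-2 + (-4 + 8))/(-4 + 8) = (-2 + 4)/4 = (¼)*2 = ½)
m(-20, 19)*53 + L = (½)*53 + 382 = 53/2 + 382 = 817/2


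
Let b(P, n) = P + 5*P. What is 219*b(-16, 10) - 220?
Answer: -21244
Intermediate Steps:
b(P, n) = 6*P
219*b(-16, 10) - 220 = 219*(6*(-16)) - 220 = 219*(-96) - 220 = -21024 - 220 = -21244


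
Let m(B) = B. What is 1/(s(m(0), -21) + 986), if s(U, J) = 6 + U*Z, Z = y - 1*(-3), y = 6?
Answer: 1/992 ≈ 0.0010081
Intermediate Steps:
Z = 9 (Z = 6 - 1*(-3) = 6 + 3 = 9)
s(U, J) = 6 + 9*U (s(U, J) = 6 + U*9 = 6 + 9*U)
1/(s(m(0), -21) + 986) = 1/((6 + 9*0) + 986) = 1/((6 + 0) + 986) = 1/(6 + 986) = 1/992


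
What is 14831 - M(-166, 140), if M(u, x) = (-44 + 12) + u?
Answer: 15029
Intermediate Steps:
M(u, x) = -32 + u
14831 - M(-166, 140) = 14831 - (-32 - 166) = 14831 - 1*(-198) = 14831 + 198 = 15029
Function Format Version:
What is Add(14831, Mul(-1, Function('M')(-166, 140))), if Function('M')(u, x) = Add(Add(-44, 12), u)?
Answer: 15029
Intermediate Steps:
Function('M')(u, x) = Add(-32, u)
Add(14831, Mul(-1, Function('M')(-166, 140))) = Add(14831, Mul(-1, Add(-32, -166))) = Add(14831, Mul(-1, -198)) = Add(14831, 198) = 15029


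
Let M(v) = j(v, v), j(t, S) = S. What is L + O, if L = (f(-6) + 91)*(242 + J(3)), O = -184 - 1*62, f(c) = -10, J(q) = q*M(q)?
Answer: 20085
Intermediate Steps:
M(v) = v
J(q) = q² (J(q) = q*q = q²)
O = -246 (O = -184 - 62 = -246)
L = 20331 (L = (-10 + 91)*(242 + 3²) = 81*(242 + 9) = 81*251 = 20331)
L + O = 20331 - 246 = 20085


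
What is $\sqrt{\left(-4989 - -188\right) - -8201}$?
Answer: $10 \sqrt{34} \approx 58.31$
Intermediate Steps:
$\sqrt{\left(-4989 - -188\right) - -8201} = \sqrt{\left(-4989 + 188\right) + \left(8268 - 67\right)} = \sqrt{-4801 + 8201} = \sqrt{3400} = 10 \sqrt{34}$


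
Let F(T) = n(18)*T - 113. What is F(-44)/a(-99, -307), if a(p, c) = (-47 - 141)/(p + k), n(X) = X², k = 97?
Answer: -14369/94 ≈ -152.86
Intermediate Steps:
F(T) = -113 + 324*T (F(T) = 18²*T - 113 = 324*T - 113 = -113 + 324*T)
a(p, c) = -188/(97 + p) (a(p, c) = (-47 - 141)/(p + 97) = -188/(97 + p))
F(-44)/a(-99, -307) = (-113 + 324*(-44))/((-188/(97 - 99))) = (-113 - 14256)/((-188/(-2))) = -14369/((-188*(-½))) = -14369/94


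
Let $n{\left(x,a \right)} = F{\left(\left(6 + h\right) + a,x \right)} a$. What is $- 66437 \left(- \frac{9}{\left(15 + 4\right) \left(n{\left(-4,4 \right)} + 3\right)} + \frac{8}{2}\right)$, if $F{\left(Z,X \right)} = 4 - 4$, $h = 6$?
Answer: $- \frac{4849901}{19} \approx -2.5526 \cdot 10^{5}$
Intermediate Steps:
$F{\left(Z,X \right)} = 0$ ($F{\left(Z,X \right)} = 4 - 4 = 0$)
$n{\left(x,a \right)} = 0$ ($n{\left(x,a \right)} = 0 a = 0$)
$- 66437 \left(- \frac{9}{\left(15 + 4\right) \left(n{\left(-4,4 \right)} + 3\right)} + \frac{8}{2}\right) = - 66437 \left(- \frac{9}{\left(15 + 4\right) \left(0 + 3\right)} + \frac{8}{2}\right) = - 66437 \left(- \frac{9}{19 \cdot 3} + 8 \cdot \frac{1}{2}\right) = - 66437 \left(- \frac{9}{57} + 4\right) = - 66437 \left(\left(-9\right) \frac{1}{57} + 4\right) = - 66437 \left(- \frac{3}{19} + 4\right) = \left(-66437\right) \frac{73}{19} = - \frac{4849901}{19}$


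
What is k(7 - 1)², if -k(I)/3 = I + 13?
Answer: 3249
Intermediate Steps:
k(I) = -39 - 3*I (k(I) = -3*(I + 13) = -3*(13 + I) = -39 - 3*I)
k(7 - 1)² = (-39 - 3*(7 - 1))² = (-39 - 3*6)² = (-39 - 18)² = (-57)² = 3249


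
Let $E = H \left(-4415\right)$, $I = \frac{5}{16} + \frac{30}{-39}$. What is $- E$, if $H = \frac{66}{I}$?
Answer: $- \frac{12121824}{19} \approx -6.3799 \cdot 10^{5}$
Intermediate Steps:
$I = - \frac{95}{208}$ ($I = 5 \cdot \frac{1}{16} + 30 \left(- \frac{1}{39}\right) = \frac{5}{16} - \frac{10}{13} = - \frac{95}{208} \approx -0.45673$)
$H = - \frac{13728}{95}$ ($H = \frac{66}{- \frac{95}{208}} = 66 \left(- \frac{208}{95}\right) = - \frac{13728}{95} \approx -144.51$)
$E = \frac{12121824}{19}$ ($E = \left(- \frac{13728}{95}\right) \left(-4415\right) = \frac{12121824}{19} \approx 6.3799 \cdot 10^{5}$)
$- E = \left(-1\right) \frac{12121824}{19} = - \frac{12121824}{19}$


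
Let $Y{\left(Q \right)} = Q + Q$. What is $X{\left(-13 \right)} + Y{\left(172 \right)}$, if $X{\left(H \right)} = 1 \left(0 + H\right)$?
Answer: $331$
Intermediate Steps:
$Y{\left(Q \right)} = 2 Q$
$X{\left(H \right)} = H$ ($X{\left(H \right)} = 1 H = H$)
$X{\left(-13 \right)} + Y{\left(172 \right)} = -13 + 2 \cdot 172 = -13 + 344 = 331$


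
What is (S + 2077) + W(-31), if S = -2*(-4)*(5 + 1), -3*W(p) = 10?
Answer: 6365/3 ≈ 2121.7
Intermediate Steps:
W(p) = -10/3 (W(p) = -⅓*10 = -10/3)
S = 48 (S = -(-8)*6 = -1*(-48) = 48)
(S + 2077) + W(-31) = (48 + 2077) - 10/3 = 2125 - 10/3 = 6365/3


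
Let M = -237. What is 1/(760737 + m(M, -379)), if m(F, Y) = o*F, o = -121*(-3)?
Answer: 1/674706 ≈ 1.4821e-6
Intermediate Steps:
o = 363
m(F, Y) = 363*F
1/(760737 + m(M, -379)) = 1/(760737 + 363*(-237)) = 1/(760737 - 86031) = 1/674706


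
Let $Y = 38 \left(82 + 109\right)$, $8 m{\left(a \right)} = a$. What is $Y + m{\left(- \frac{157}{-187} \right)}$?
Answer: $\frac{10858125}{1496} \approx 7258.1$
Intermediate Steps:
$m{\left(a \right)} = \frac{a}{8}$
$Y = 7258$ ($Y = 38 \cdot 191 = 7258$)
$Y + m{\left(- \frac{157}{-187} \right)} = 7258 + \frac{\left(-157\right) \frac{1}{-187}}{8} = 7258 + \frac{\left(-157\right) \left(- \frac{1}{187}\right)}{8} = 7258 + \frac{1}{8} \cdot \frac{157}{187} = 7258 + \frac{157}{1496} = \frac{10858125}{1496}$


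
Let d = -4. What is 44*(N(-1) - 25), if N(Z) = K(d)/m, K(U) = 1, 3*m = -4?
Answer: -1133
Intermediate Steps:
m = -4/3 (m = (1/3)*(-4) = -4/3 ≈ -1.3333)
N(Z) = -3/4 (N(Z) = 1/(-4/3) = 1*(-3/4) = -3/4)
44*(N(-1) - 25) = 44*(-3/4 - 25) = 44*(-103/4) = -1133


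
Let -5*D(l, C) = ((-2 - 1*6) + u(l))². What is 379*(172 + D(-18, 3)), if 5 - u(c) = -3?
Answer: 65188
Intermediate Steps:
u(c) = 8 (u(c) = 5 - 1*(-3) = 5 + 3 = 8)
D(l, C) = 0 (D(l, C) = -((-2 - 1*6) + 8)²/5 = -((-2 - 6) + 8)²/5 = -(-8 + 8)²/5 = -⅕*0² = -⅕*0 = 0)
379*(172 + D(-18, 3)) = 379*(172 + 0) = 379*172 = 65188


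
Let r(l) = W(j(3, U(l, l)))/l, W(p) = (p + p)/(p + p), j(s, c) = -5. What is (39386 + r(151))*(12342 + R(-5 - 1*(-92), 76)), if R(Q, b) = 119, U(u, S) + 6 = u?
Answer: 74109143307/151 ≈ 4.9079e+8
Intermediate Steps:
U(u, S) = -6 + u
W(p) = 1 (W(p) = (2*p)/((2*p)) = (2*p)*(1/(2*p)) = 1)
r(l) = 1/l
(39386 + r(151))*(12342 + R(-5 - 1*(-92), 76)) = (39386 + 1/151)*(12342 + 119) = (39386 + 1/151)*12461 = (5947287/151)*12461 = 74109143307/151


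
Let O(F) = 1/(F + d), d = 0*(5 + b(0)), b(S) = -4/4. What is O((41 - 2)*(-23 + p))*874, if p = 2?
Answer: -874/819 ≈ -1.0672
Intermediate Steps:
b(S) = -1 (b(S) = -4*1/4 = -1)
d = 0 (d = 0*(5 - 1) = 0*4 = 0)
O(F) = 1/F (O(F) = 1/(F + 0) = 1/F)
O((41 - 2)*(-23 + p))*874 = 874/((41 - 2)*(-23 + 2)) = 874/(39*(-21)) = 874/(-819) = -1/819*874 = -874/819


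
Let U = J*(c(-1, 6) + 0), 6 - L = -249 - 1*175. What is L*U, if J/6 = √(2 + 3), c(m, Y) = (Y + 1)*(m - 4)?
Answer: -90300*√5 ≈ -2.0192e+5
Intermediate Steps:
c(m, Y) = (1 + Y)*(-4 + m)
L = 430 (L = 6 - (-249 - 1*175) = 6 - (-249 - 175) = 6 - 1*(-424) = 6 + 424 = 430)
J = 6*√5 (J = 6*√(2 + 3) = 6*√5 ≈ 13.416)
U = -210*√5 (U = (6*√5)*((-4 - 1 - 4*6 + 6*(-1)) + 0) = (6*√5)*((-4 - 1 - 24 - 6) + 0) = (6*√5)*(-35 + 0) = (6*√5)*(-35) = -210*√5 ≈ -469.57)
L*U = 430*(-210*√5) = -90300*√5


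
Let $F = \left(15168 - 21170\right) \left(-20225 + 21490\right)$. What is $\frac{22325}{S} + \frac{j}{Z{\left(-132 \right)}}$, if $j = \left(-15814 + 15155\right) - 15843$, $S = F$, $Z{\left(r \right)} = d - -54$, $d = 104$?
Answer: $- \frac{12529545741}{119961974} \approx -104.45$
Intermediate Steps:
$Z{\left(r \right)} = 158$ ($Z{\left(r \right)} = 104 - -54 = 104 + 54 = 158$)
$F = -7592530$ ($F = \left(-6002\right) 1265 = -7592530$)
$S = -7592530$
$j = -16502$ ($j = -659 - 15843 = -16502$)
$\frac{22325}{S} + \frac{j}{Z{\left(-132 \right)}} = \frac{22325}{-7592530} - \frac{16502}{158} = 22325 \left(- \frac{1}{7592530}\right) - \frac{8251}{79} = - \frac{4465}{1518506} - \frac{8251}{79} = - \frac{12529545741}{119961974}$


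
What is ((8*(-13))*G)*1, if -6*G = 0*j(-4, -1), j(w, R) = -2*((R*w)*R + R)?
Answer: 0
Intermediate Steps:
j(w, R) = -2*R - 2*w*R² (j(w, R) = -2*(w*R² + R) = -2*(R + w*R²) = -2*R - 2*w*R²)
G = 0 (G = -0*(-2*(-1)*(1 - 1*(-4))) = -0*(-2*(-1)*(1 + 4)) = -0*(-2*(-1)*5) = -0*10 = -⅙*0 = 0)
((8*(-13))*G)*1 = ((8*(-13))*0)*1 = -104*0*1 = 0*1 = 0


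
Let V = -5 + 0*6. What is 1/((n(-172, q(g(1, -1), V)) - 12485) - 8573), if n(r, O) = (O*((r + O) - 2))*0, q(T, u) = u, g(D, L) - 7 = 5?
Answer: -1/21058 ≈ -4.7488e-5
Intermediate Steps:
V = -5 (V = -5 + 0 = -5)
g(D, L) = 12 (g(D, L) = 7 + 5 = 12)
n(r, O) = 0 (n(r, O) = (O*((O + r) - 2))*0 = (O*(-2 + O + r))*0 = 0)
1/((n(-172, q(g(1, -1), V)) - 12485) - 8573) = 1/((0 - 12485) - 8573) = 1/(-12485 - 8573) = 1/(-21058) = -1/21058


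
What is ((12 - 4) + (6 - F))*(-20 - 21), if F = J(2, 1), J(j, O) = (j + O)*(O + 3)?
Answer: -82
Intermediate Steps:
J(j, O) = (3 + O)*(O + j) (J(j, O) = (O + j)*(3 + O) = (3 + O)*(O + j))
F = 12 (F = 1² + 3*1 + 3*2 + 1*2 = 1 + 3 + 6 + 2 = 12)
((12 - 4) + (6 - F))*(-20 - 21) = ((12 - 4) + (6 - 1*12))*(-20 - 21) = (8 + (6 - 12))*(-41) = (8 - 6)*(-41) = 2*(-41) = -82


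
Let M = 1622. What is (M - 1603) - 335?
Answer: -316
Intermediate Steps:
(M - 1603) - 335 = (1622 - 1603) - 335 = 19 - 335 = -316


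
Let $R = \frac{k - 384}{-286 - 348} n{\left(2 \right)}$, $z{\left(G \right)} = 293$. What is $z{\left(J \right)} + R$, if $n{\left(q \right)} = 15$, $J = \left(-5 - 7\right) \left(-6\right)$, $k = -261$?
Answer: $\frac{195437}{634} \approx 308.26$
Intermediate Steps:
$J = 72$ ($J = \left(-12\right) \left(-6\right) = 72$)
$R = \frac{9675}{634}$ ($R = \frac{-261 - 384}{-286 - 348} \cdot 15 = - \frac{645}{-634} \cdot 15 = \left(-645\right) \left(- \frac{1}{634}\right) 15 = \frac{645}{634} \cdot 15 = \frac{9675}{634} \approx 15.26$)
$z{\left(J \right)} + R = 293 + \frac{9675}{634} = \frac{195437}{634}$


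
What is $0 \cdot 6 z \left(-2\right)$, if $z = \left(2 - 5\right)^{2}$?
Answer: $0$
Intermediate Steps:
$z = 9$ ($z = \left(-3\right)^{2} = 9$)
$0 \cdot 6 z \left(-2\right) = 0 \cdot 6 \cdot 9 \left(-2\right) = 0 \cdot 9 \left(-2\right) = 0 \left(-2\right) = 0$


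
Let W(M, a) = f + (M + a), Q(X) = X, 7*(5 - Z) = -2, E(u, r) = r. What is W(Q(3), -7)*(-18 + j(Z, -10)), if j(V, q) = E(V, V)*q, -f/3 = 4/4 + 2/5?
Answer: 20336/35 ≈ 581.03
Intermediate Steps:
Z = 37/7 (Z = 5 - 1/7*(-2) = 5 + 2/7 = 37/7 ≈ 5.2857)
f = -21/5 (f = -3*(4/4 + 2/5) = -3*(4*(1/4) + 2*(1/5)) = -3*(1 + 2/5) = -3*7/5 = -21/5 ≈ -4.2000)
W(M, a) = -21/5 + M + a (W(M, a) = -21/5 + (M + a) = -21/5 + M + a)
j(V, q) = V*q
W(Q(3), -7)*(-18 + j(Z, -10)) = (-21/5 + 3 - 7)*(-18 + (37/7)*(-10)) = -41*(-18 - 370/7)/5 = -41/5*(-496/7) = 20336/35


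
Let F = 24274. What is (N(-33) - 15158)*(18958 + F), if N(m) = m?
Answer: -656737312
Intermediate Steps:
(N(-33) - 15158)*(18958 + F) = (-33 - 15158)*(18958 + 24274) = -15191*43232 = -656737312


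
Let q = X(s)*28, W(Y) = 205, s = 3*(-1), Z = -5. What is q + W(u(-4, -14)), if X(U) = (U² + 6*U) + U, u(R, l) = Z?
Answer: -131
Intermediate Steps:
s = -3
u(R, l) = -5
X(U) = U² + 7*U
q = -336 (q = -3*(7 - 3)*28 = -3*4*28 = -12*28 = -336)
q + W(u(-4, -14)) = -336 + 205 = -131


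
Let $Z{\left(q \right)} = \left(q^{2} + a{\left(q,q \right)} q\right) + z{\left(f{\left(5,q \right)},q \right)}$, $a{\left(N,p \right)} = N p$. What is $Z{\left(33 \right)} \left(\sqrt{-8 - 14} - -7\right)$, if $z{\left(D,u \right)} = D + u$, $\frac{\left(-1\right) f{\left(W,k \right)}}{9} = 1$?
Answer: $259350 + 37050 i \sqrt{22} \approx 2.5935 \cdot 10^{5} + 1.7378 \cdot 10^{5} i$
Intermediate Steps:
$f{\left(W,k \right)} = -9$ ($f{\left(W,k \right)} = \left(-9\right) 1 = -9$)
$Z{\left(q \right)} = -9 + q + q^{2} + q^{3}$ ($Z{\left(q \right)} = \left(q^{2} + q q q\right) + \left(-9 + q\right) = \left(q^{2} + q^{2} q\right) + \left(-9 + q\right) = \left(q^{2} + q^{3}\right) + \left(-9 + q\right) = -9 + q + q^{2} + q^{3}$)
$Z{\left(33 \right)} \left(\sqrt{-8 - 14} - -7\right) = \left(-9 + 33 + 33^{2} + 33^{3}\right) \left(\sqrt{-8 - 14} - -7\right) = \left(-9 + 33 + 1089 + 35937\right) \left(\sqrt{-22} + 7\right) = 37050 \left(i \sqrt{22} + 7\right) = 37050 \left(7 + i \sqrt{22}\right) = 259350 + 37050 i \sqrt{22}$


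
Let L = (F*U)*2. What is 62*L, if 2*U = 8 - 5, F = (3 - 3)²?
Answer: 0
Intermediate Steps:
F = 0 (F = 0² = 0)
U = 3/2 (U = (8 - 5)/2 = (½)*3 = 3/2 ≈ 1.5000)
L = 0 (L = (0*(3/2))*2 = 0*2 = 0)
62*L = 62*0 = 0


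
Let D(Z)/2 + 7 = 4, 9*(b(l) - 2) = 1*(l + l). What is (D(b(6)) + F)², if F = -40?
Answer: 2116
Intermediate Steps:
b(l) = 2 + 2*l/9 (b(l) = 2 + (1*(l + l))/9 = 2 + (1*(2*l))/9 = 2 + (2*l)/9 = 2 + 2*l/9)
D(Z) = -6 (D(Z) = -14 + 2*4 = -14 + 8 = -6)
(D(b(6)) + F)² = (-6 - 40)² = (-46)² = 2116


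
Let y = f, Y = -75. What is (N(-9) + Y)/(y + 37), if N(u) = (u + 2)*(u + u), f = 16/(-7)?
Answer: 119/81 ≈ 1.4691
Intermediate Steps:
f = -16/7 (f = 16*(-⅐) = -16/7 ≈ -2.2857)
y = -16/7 ≈ -2.2857
N(u) = 2*u*(2 + u) (N(u) = (2 + u)*(2*u) = 2*u*(2 + u))
(N(-9) + Y)/(y + 37) = (2*(-9)*(2 - 9) - 75)/(-16/7 + 37) = (2*(-9)*(-7) - 75)/(243/7) = (126 - 75)*(7/243) = 51*(7/243) = 119/81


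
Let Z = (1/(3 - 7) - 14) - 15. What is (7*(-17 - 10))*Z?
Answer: 22113/4 ≈ 5528.3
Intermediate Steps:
Z = -117/4 (Z = (1/(-4) - 14) - 15 = (-¼ - 14) - 15 = -57/4 - 15 = -117/4 ≈ -29.250)
(7*(-17 - 10))*Z = (7*(-17 - 10))*(-117/4) = (7*(-27))*(-117/4) = -189*(-117/4) = 22113/4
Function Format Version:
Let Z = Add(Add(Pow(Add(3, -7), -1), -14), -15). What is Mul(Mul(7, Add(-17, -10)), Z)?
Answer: Rational(22113, 4) ≈ 5528.3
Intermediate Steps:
Z = Rational(-117, 4) (Z = Add(Add(Pow(-4, -1), -14), -15) = Add(Add(Rational(-1, 4), -14), -15) = Add(Rational(-57, 4), -15) = Rational(-117, 4) ≈ -29.250)
Mul(Mul(7, Add(-17, -10)), Z) = Mul(Mul(7, Add(-17, -10)), Rational(-117, 4)) = Mul(Mul(7, -27), Rational(-117, 4)) = Mul(-189, Rational(-117, 4)) = Rational(22113, 4)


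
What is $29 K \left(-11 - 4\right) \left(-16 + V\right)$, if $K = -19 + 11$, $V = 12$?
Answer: $-13920$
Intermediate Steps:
$K = -8$
$29 K \left(-11 - 4\right) \left(-16 + V\right) = 29 \left(-8\right) \left(-11 - 4\right) \left(-16 + 12\right) = - 232 \left(\left(-15\right) \left(-4\right)\right) = \left(-232\right) 60 = -13920$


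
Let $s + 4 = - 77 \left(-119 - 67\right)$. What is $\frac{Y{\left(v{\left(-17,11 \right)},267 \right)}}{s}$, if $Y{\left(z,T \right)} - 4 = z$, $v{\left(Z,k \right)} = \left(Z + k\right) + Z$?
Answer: $- \frac{19}{14318} \approx -0.001327$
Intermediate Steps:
$v{\left(Z,k \right)} = k + 2 Z$
$Y{\left(z,T \right)} = 4 + z$
$s = 14318$ ($s = -4 - 77 \left(-119 - 67\right) = -4 - -14322 = -4 + 14322 = 14318$)
$\frac{Y{\left(v{\left(-17,11 \right)},267 \right)}}{s} = \frac{4 + \left(11 + 2 \left(-17\right)\right)}{14318} = \left(4 + \left(11 - 34\right)\right) \frac{1}{14318} = \left(4 - 23\right) \frac{1}{14318} = \left(-19\right) \frac{1}{14318} = - \frac{19}{14318}$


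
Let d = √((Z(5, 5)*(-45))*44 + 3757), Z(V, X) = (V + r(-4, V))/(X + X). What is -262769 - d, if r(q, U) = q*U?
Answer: -262769 - 31*√7 ≈ -2.6285e+5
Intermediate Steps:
r(q, U) = U*q
Z(V, X) = -3*V/(2*X) (Z(V, X) = (V + V*(-4))/(X + X) = (V - 4*V)/((2*X)) = (-3*V)*(1/(2*X)) = -3*V/(2*X))
d = 31*√7 (d = √((-3/2*5/5*(-45))*44 + 3757) = √((-3/2*5*⅕*(-45))*44 + 3757) = √(-3/2*(-45)*44 + 3757) = √((135/2)*44 + 3757) = √(2970 + 3757) = √6727 = 31*√7 ≈ 82.018)
-262769 - d = -262769 - 31*√7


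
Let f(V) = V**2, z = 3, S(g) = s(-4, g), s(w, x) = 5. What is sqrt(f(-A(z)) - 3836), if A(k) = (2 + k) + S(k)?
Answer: 2*I*sqrt(934) ≈ 61.123*I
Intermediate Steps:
S(g) = 5
A(k) = 7 + k (A(k) = (2 + k) + 5 = 7 + k)
sqrt(f(-A(z)) - 3836) = sqrt((-(7 + 3))**2 - 3836) = sqrt((-1*10)**2 - 3836) = sqrt((-10)**2 - 3836) = sqrt(100 - 3836) = sqrt(-3736) = 2*I*sqrt(934)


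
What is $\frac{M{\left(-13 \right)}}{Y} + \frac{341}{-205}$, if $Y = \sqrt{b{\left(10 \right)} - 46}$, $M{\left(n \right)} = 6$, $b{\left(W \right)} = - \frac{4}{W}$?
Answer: $- \frac{341}{205} - \frac{3 i \sqrt{290}}{58} \approx -1.6634 - 0.88083 i$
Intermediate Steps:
$Y = \frac{2 i \sqrt{290}}{5}$ ($Y = \sqrt{- \frac{4}{10} - 46} = \sqrt{\left(-4\right) \frac{1}{10} - 46} = \sqrt{- \frac{2}{5} - 46} = \sqrt{- \frac{232}{5}} = \frac{2 i \sqrt{290}}{5} \approx 6.8118 i$)
$\frac{M{\left(-13 \right)}}{Y} + \frac{341}{-205} = \frac{6}{\frac{2}{5} i \sqrt{290}} + \frac{341}{-205} = 6 \left(- \frac{i \sqrt{290}}{116}\right) + 341 \left(- \frac{1}{205}\right) = - \frac{3 i \sqrt{290}}{58} - \frac{341}{205} = - \frac{341}{205} - \frac{3 i \sqrt{290}}{58}$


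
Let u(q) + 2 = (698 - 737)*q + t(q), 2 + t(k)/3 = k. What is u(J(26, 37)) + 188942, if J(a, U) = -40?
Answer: 190374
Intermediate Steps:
t(k) = -6 + 3*k
u(q) = -8 - 36*q (u(q) = -2 + ((698 - 737)*q + (-6 + 3*q)) = -2 + (-39*q + (-6 + 3*q)) = -2 + (-6 - 36*q) = -8 - 36*q)
u(J(26, 37)) + 188942 = (-8 - 36*(-40)) + 188942 = (-8 + 1440) + 188942 = 1432 + 188942 = 190374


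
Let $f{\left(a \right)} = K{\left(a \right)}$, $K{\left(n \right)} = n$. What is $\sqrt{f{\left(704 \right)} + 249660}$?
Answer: $2 \sqrt{62591} \approx 500.36$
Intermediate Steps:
$f{\left(a \right)} = a$
$\sqrt{f{\left(704 \right)} + 249660} = \sqrt{704 + 249660} = \sqrt{250364} = 2 \sqrt{62591}$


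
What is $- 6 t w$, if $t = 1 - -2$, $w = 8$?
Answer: $-144$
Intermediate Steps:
$t = 3$ ($t = 1 + 2 = 3$)
$- 6 t w = \left(-6\right) 3 \cdot 8 = \left(-18\right) 8 = -144$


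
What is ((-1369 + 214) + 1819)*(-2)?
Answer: -1328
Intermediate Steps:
((-1369 + 214) + 1819)*(-2) = (-1155 + 1819)*(-2) = 664*(-2) = -1328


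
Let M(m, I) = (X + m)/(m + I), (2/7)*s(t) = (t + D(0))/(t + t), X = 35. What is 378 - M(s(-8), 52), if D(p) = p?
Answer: 81123/215 ≈ 377.32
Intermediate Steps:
s(t) = 7/4 (s(t) = 7*((t + 0)/(t + t))/2 = 7*(t/((2*t)))/2 = 7*(t*(1/(2*t)))/2 = (7/2)*(1/2) = 7/4)
M(m, I) = (35 + m)/(I + m) (M(m, I) = (35 + m)/(m + I) = (35 + m)/(I + m))
378 - M(s(-8), 52) = 378 - (35 + 7/4)/(52 + 7/4) = 378 - 147/(215/4*4) = 378 - 4*147/(215*4) = 378 - 1*147/215 = 378 - 147/215 = 81123/215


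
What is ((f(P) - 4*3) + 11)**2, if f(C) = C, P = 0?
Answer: 1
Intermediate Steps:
((f(P) - 4*3) + 11)**2 = ((0 - 4*3) + 11)**2 = ((0 - 12) + 11)**2 = (-12 + 11)**2 = (-1)**2 = 1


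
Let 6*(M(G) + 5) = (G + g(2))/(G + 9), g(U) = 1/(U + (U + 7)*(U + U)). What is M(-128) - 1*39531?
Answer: -357561963/9044 ≈ -39536.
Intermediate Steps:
g(U) = 1/(U + 2*U*(7 + U)) (g(U) = 1/(U + (7 + U)*(2*U)) = 1/(U + 2*U*(7 + U)))
M(G) = -5 + (1/38 + G)/(6*(9 + G)) (M(G) = -5 + ((G + 1/(2*(15 + 2*2)))/(G + 9))/6 = -5 + ((G + 1/(2*(15 + 4)))/(9 + G))/6 = -5 + ((G + (½)/19)/(9 + G))/6 = -5 + ((G + (½)*(1/19))/(9 + G))/6 = -5 + ((G + 1/38)/(9 + G))/6 = -5 + ((1/38 + G)/(9 + G))/6 = -5 + (1/38 + G)/(6*(9 + G)))
M(-128) - 1*39531 = (-10259 - 1102*(-128))/(228*(9 - 128)) - 1*39531 = (1/228)*(-10259 + 141056)/(-119) - 39531 = (1/228)*(-1/119)*130797 - 39531 = -43599/9044 - 39531 = -357561963/9044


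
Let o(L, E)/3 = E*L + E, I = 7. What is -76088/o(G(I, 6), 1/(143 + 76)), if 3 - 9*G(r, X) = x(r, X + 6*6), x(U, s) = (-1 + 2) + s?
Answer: 49989816/31 ≈ 1.6126e+6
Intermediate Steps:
x(U, s) = 1 + s
G(r, X) = -34/9 - X/9 (G(r, X) = 1/3 - (1 + (X + 6*6))/9 = 1/3 - (1 + (X + 36))/9 = 1/3 - (1 + (36 + X))/9 = 1/3 - (37 + X)/9 = 1/3 + (-37/9 - X/9) = -34/9 - X/9)
o(L, E) = 3*E + 3*E*L (o(L, E) = 3*(E*L + E) = 3*(E + E*L) = 3*E + 3*E*L)
-76088/o(G(I, 6), 1/(143 + 76)) = -76088*(143 + 76)/(3*(1 + (-34/9 - 1/9*6))) = -76088*73/(1 + (-34/9 - 2/3)) = -76088*73/(1 - 40/9) = -76088/(3*(1/219)*(-31/9)) = -76088/(-31/657) = -76088*(-657/31) = 49989816/31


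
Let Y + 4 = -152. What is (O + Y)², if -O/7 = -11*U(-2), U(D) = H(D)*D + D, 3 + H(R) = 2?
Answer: 24336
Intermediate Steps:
Y = -156 (Y = -4 - 152 = -156)
H(R) = -1 (H(R) = -3 + 2 = -1)
U(D) = 0 (U(D) = -D + D = 0)
O = 0 (O = -(-77)*0 = -7*0 = 0)
(O + Y)² = (0 - 156)² = (-156)² = 24336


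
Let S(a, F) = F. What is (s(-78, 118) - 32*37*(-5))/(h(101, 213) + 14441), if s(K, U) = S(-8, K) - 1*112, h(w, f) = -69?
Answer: 2865/7186 ≈ 0.39869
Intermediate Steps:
s(K, U) = -112 + K (s(K, U) = K - 1*112 = K - 112 = -112 + K)
(s(-78, 118) - 32*37*(-5))/(h(101, 213) + 14441) = ((-112 - 78) - 32*37*(-5))/(-69 + 14441) = (-190 - 1184*(-5))/14372 = (-190 + 5920)*(1/14372) = 5730*(1/14372) = 2865/7186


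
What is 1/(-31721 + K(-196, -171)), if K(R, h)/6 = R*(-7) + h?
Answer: -1/24515 ≈ -4.0791e-5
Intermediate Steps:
K(R, h) = -42*R + 6*h (K(R, h) = 6*(R*(-7) + h) = 6*(-7*R + h) = 6*(h - 7*R) = -42*R + 6*h)
1/(-31721 + K(-196, -171)) = 1/(-31721 + (-42*(-196) + 6*(-171))) = 1/(-31721 + (8232 - 1026)) = 1/(-31721 + 7206) = 1/(-24515) = -1/24515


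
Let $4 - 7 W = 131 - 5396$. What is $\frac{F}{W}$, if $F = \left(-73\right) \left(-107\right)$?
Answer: $\frac{54677}{5269} \approx 10.377$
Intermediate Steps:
$F = 7811$
$W = \frac{5269}{7}$ ($W = \frac{4}{7} - \frac{131 - 5396}{7} = \frac{4}{7} - - \frac{5265}{7} = \frac{4}{7} + \frac{5265}{7} = \frac{5269}{7} \approx 752.71$)
$\frac{F}{W} = \frac{7811}{\frac{5269}{7}} = 7811 \cdot \frac{7}{5269} = \frac{54677}{5269}$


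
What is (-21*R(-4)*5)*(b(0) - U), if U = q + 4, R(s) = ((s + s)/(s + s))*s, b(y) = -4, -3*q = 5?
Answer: -2660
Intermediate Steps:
q = -5/3 (q = -1/3*5 = -5/3 ≈ -1.6667)
R(s) = s (R(s) = ((2*s)/((2*s)))*s = ((2*s)*(1/(2*s)))*s = 1*s = s)
U = 7/3 (U = -5/3 + 4 = 7/3 ≈ 2.3333)
(-21*R(-4)*5)*(b(0) - U) = (-(-84)*5)*(-4 - 1*7/3) = (-21*(-20))*(-4 - 7/3) = 420*(-19/3) = -2660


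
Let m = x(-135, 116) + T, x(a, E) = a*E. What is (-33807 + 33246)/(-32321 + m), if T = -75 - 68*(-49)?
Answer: 187/14908 ≈ 0.012544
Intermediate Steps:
x(a, E) = E*a
T = 3257 (T = -75 + 3332 = 3257)
m = -12403 (m = 116*(-135) + 3257 = -15660 + 3257 = -12403)
(-33807 + 33246)/(-32321 + m) = (-33807 + 33246)/(-32321 - 12403) = -561/(-44724) = -561*(-1/44724) = 187/14908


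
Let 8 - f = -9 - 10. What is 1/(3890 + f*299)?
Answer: 1/11963 ≈ 8.3591e-5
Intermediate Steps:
f = 27 (f = 8 - (-9 - 10) = 8 - 1*(-19) = 8 + 19 = 27)
1/(3890 + f*299) = 1/(3890 + 27*299) = 1/(3890 + 8073) = 1/11963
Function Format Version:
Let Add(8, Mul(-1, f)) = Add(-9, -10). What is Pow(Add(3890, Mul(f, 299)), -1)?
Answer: Rational(1, 11963) ≈ 8.3591e-5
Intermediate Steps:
f = 27 (f = Add(8, Mul(-1, Add(-9, -10))) = Add(8, Mul(-1, -19)) = Add(8, 19) = 27)
Pow(Add(3890, Mul(f, 299)), -1) = Pow(Add(3890, Mul(27, 299)), -1) = Pow(Add(3890, 8073), -1) = Pow(11963, -1) = Rational(1, 11963)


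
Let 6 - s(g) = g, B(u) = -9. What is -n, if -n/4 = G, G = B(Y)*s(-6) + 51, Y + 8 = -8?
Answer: -228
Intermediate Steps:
Y = -16 (Y = -8 - 8 = -16)
s(g) = 6 - g
G = -57 (G = -9*(6 - 1*(-6)) + 51 = -9*(6 + 6) + 51 = -9*12 + 51 = -108 + 51 = -57)
n = 228 (n = -4*(-57) = 228)
-n = -1*228 = -228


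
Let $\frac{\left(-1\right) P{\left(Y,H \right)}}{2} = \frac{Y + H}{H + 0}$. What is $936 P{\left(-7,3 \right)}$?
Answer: $2496$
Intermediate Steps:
$P{\left(Y,H \right)} = - \frac{2 \left(H + Y\right)}{H}$ ($P{\left(Y,H \right)} = - 2 \frac{Y + H}{H + 0} = - 2 \frac{H + Y}{H} = - \frac{2 \left(H + Y\right)}{H}$)
$936 P{\left(-7,3 \right)} = 936 \left(-2 - - \frac{14}{3}\right) = 936 \left(-2 - \left(-14\right) \frac{1}{3}\right) = 936 \left(-2 + \frac{14}{3}\right) = 936 \cdot \frac{8}{3} = 2496$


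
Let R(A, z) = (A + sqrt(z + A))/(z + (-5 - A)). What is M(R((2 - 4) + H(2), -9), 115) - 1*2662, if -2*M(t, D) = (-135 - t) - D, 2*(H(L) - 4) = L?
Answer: -86261/34 - I*sqrt(6)/34 ≈ -2537.1 - 0.072044*I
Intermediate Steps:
H(L) = 4 + L/2
R(A, z) = (A + sqrt(A + z))/(-5 + z - A)
M(t, D) = 135/2 + D/2 + t/2 (M(t, D) = -((-135 - t) - D)/2 = -(-135 - D - t)/2 = 135/2 + D/2 + t/2)
M(R((2 - 4) + H(2), -9), 115) - 1*2662 = (135/2 + (1/2)*115 + ((((2 - 4) + (4 + (1/2)*2)) + sqrt(((2 - 4) + (4 + (1/2)*2)) - 9))/(-5 - 9 - ((2 - 4) + (4 + (1/2)*2))))/2) - 1*2662 = (135/2 + 115/2 + (((-2 + (4 + 1)) + sqrt((-2 + (4 + 1)) - 9))/(-5 - 9 - (-2 + (4 + 1))))/2) - 2662 = (135/2 + 115/2 + (((-2 + 5) + sqrt((-2 + 5) - 9))/(-5 - 9 - (-2 + 5)))/2) - 2662 = (135/2 + 115/2 + ((3 + sqrt(3 - 9))/(-5 - 9 - 1*3))/2) - 2662 = (135/2 + 115/2 + ((3 + sqrt(-6))/(-5 - 9 - 3))/2) - 2662 = (135/2 + 115/2 + ((3 + I*sqrt(6))/(-17))/2) - 2662 = (135/2 + 115/2 + (-(3 + I*sqrt(6))/17)/2) - 2662 = (135/2 + 115/2 + (-3/17 - I*sqrt(6)/17)/2) - 2662 = (135/2 + 115/2 + (-3/34 - I*sqrt(6)/34)) - 2662 = (4247/34 - I*sqrt(6)/34) - 2662 = -86261/34 - I*sqrt(6)/34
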